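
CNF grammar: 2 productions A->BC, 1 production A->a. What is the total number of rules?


CNF allows two rule forms:
  A -> BC (binary): 2 rules
  A -> a (terminal): 1 rule
Total = 2 + 1 = 3

3


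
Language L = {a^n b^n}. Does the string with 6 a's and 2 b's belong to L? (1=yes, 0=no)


Language requires equal numbers of a's and b's
PDA pushes for each 'a', pops for each 'b'
Number of a's = 6
Number of b's = 2
6 != 2 -> Reject

0


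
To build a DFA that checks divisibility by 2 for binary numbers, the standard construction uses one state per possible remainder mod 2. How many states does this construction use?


Divisibility by 2 is tracked via the remainder mod 2: 0, 1, ..., 1
The construction assigns one state to each remainder
Number of remainders = 2

2


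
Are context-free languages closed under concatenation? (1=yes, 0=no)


CFL closure properties:
  Closed under: union, concatenation, Kleene star
  NOT closed under: intersection, complement
Operation 'concatenation' is in closed list -> Yes (closed)

1


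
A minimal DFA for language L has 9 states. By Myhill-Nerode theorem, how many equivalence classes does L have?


Myhill-Nerode theorem:
Number of equivalence classes = number of states in minimal DFA
Minimal DFA states = 9
Therefore equivalence classes = 9

9


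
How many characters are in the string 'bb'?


String: 'bb'
Counting characters:
  'b' appears 2 time(s)
Total length = 0 + 2 = 2

2


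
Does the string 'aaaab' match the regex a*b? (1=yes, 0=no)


Pattern: a*b
String: 'aaaab'
Pattern requires: zero or more 'a's followed by exactly one 'b'
Found 4 leading 'a's
Remaining: 'b'
Remaining is exactly 'b' -> match
Result: 1

1


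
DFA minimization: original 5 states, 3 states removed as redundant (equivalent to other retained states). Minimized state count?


Original DFA: 5 states
Redundant states removed: 3
Minimized states = original - removed
= 5 - 3
= 2

2


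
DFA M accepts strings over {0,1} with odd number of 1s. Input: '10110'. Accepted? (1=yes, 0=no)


DFA has 2 states: q_even (start, accept=no) and q_odd
Processing string '10110' character by character:
  Position 0: read '1', 1-count=1 -> q_odd
  Position 1: read '0', 1-count=1 -> q_odd (no change)
  Position 2: read '1', 1-count=2 -> q_even
  Position 3: read '1', 1-count=3 -> q_odd
  Position 4: read '0', 1-count=3 -> q_odd (no change)
Final state: q_odd, total 1s = 3 (odd); the DFA requires an odd count -> accept

1


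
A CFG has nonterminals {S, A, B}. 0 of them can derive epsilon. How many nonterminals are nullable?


Nonterminals: {S, A, B}
A nonterminal is nullable if it can derive epsilon
Counting nullable nonterminals: 0
Total nullable = 0

0


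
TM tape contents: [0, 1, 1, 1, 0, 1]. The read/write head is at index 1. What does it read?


Tape: [0, 1, 1, 1, 0, 1]
Positions: 0 1 2 3 4 5
Values:    0 1 1 1 0 1
Head at position 1
tape[1] = 1

1


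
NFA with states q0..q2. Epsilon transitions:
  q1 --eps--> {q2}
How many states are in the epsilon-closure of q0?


Starting from q0
Initialize closure = {q0}
q0 has no outgoing epsilon transitions -> nothing to add
Final closure: {q0}
Size = 1

1


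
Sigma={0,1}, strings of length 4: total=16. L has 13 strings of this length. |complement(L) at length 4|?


Alphabet: {0,1}
String length: 4
Total strings of length 4 = 2^4 = 16
Strings in L = 13
Complement = total - |L|
= 16 - 13
= 3

3


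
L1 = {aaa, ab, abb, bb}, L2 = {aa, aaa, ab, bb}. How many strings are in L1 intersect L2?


L1 = {aaa, ab, abb, bb}
L2 = {aa, aaa, ab, bb}
Checking each string in L1 against L2:
  'aaa': in L2? Yes
  'ab': in L2? Yes
  'abb': in L2? No
  'bb': in L2? Yes
Intersection = {aaa, ab, bb}
|L1 ∩ L2| = 3

3


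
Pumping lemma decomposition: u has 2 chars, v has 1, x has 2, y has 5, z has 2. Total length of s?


|s| = |u| + |v| + |x| + |y| + |z|
= 2 + 1 + 2 + 5 + 2
= 3 + 2 + 7
= 5 + 7
= 12

12


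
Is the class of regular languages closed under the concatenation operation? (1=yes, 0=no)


Regular languages are closed under:
- Union (DFA product construction)
- Intersection (DFA product construction)
- Complement (swap accept/reject states)
- Concatenation (NFA construction)
- Kleene star (NFA construction)
concatenation is in this list
Therefore: closed

1


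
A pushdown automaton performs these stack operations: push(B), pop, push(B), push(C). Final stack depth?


Tracing stack operations:
  push(B) -> stack = [B], depth=1
  pop -> removed B, stack = [], depth=0
  push(B) -> stack = [B], depth=1
  push(C) -> stack = [B,C], depth=2
Final depth = 2

2


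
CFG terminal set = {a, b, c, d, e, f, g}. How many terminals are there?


Terminal symbols: a, b, c, d, e, f, g
Counting each: a (#1), b (#2), c (#3), d (#4), e (#5), f (#6), g (#7)
Total = 7

7


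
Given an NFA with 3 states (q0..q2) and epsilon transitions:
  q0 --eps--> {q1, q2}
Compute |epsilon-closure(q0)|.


Starting from q0
Initialize closure = {q0}
Follow epsilon from q0 -> add q1
Follow epsilon from q0 -> add q2
Final closure: {q0, q1, q2}
Size = 3

3


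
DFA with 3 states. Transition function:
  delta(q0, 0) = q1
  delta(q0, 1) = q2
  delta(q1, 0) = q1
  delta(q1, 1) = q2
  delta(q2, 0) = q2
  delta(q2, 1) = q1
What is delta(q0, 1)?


Looking up transition function:
delta(q0, 1) in the table
Row: q0, Column: 1
Result: q2

q2


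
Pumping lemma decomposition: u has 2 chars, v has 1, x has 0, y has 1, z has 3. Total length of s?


|s| = |u| + |v| + |x| + |y| + |z|
= 2 + 1 + 0 + 1 + 3
= 3 + 0 + 4
= 3 + 4
= 7

7


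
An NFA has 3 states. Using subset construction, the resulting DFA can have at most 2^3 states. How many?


NFA has 3 states
Subset construction: each DFA state = subset of NFA states
Maximum subsets = 2^3
2^3 = 8

8


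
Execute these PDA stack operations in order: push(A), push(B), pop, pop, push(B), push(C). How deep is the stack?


Tracing stack operations:
  push(A) -> stack = [A], depth=1
  push(B) -> stack = [A,B], depth=2
  pop -> removed B, stack = [A], depth=1
  pop -> removed A, stack = [], depth=0
  push(B) -> stack = [B], depth=1
  push(C) -> stack = [B,C], depth=2
Final depth = 2

2


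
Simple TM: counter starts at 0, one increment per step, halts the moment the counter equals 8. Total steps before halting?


Counter starts at 0. Counting sequence:
  Step 1: counter = 1
  Step 2: counter = 2
  Step 3: counter = 3
  Step 4: counter = 4
  Step 5: counter = 5
  Step 6: counter = 6
  Step 7: counter = 7
  Step 8: counter = 8
Counter reached 8 -> halt
Total steps = 8

8


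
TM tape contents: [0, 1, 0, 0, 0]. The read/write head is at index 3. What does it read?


Tape: [0, 1, 0, 0, 0]
Positions: 0 1 2 3 4
Values:    0 1 0 0 0
Head at position 3
tape[3] = 0

0


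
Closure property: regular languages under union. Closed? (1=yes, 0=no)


Regular languages are closed under:
- Union (DFA product construction)
- Intersection (DFA product construction)
- Complement (swap accept/reject states)
- Concatenation (NFA construction)
- Kleene star (NFA construction)
union is in this list
Therefore: closed

1


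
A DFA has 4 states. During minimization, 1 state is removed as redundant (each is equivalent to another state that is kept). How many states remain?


Original DFA: 4 states
Redundant states removed: 1
Minimized states = original - removed
= 4 - 1
= 3

3


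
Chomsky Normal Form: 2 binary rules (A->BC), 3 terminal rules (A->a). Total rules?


CNF allows two rule forms:
  A -> BC (binary): 2 rules
  A -> a (terminal): 3 rules
Total = 2 + 3 = 5

5


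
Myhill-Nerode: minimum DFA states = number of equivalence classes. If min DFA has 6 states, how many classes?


Myhill-Nerode theorem:
Number of equivalence classes = number of states in minimal DFA
Minimal DFA states = 6
Therefore equivalence classes = 6

6


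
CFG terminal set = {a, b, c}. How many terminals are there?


Terminal symbols: a, b, c
Counting each: a (#1), b (#2), c (#3)
Total = 3

3


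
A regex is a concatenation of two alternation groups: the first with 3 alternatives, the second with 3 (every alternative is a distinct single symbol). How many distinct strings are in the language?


First group: 3 alternatives
Second group: 3 alternatives
Concatenation: each choice from group 1 pairs with each from group 2
Total = 3 x 3 = 9

9


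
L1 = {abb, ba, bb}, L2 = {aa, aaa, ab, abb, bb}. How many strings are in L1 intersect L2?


L1 = {abb, ba, bb}
L2 = {aa, aaa, ab, abb, bb}
Checking each string in L1 against L2:
  'abb': in L2? Yes
  'ba': in L2? No
  'bb': in L2? Yes
Intersection = {abb, bb}
|L1 ∩ L2| = 2

2


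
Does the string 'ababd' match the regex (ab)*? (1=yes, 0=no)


Pattern: (ab)*
String: 'ababd'
Pattern requires: zero or more repetitions of 'ab'
Length 5 is odd -> cannot be (ab)* -> no match
Result: 0

0


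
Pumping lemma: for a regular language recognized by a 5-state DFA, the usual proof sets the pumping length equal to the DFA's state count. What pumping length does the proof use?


Pumping lemma for regular languages (standard proof):
Take p = |Q|, the number of DFA states.
Any string of length >= |Q| passes through |Q|+1 states while reading its first |Q| symbols,
so by pigeonhole some state repeats, giving the loop that can be pumped.
Here |Q| = 5
Therefore the proof uses p = 5

5


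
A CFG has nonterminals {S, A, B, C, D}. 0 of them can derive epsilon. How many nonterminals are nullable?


Nonterminals: {S, A, B, C, D}
A nonterminal is nullable if it can derive epsilon
Counting nullable nonterminals: 0
Total nullable = 0

0


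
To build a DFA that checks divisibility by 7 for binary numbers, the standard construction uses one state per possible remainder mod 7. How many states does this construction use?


Divisibility by 7 is tracked via the remainder mod 7: 0, 1, ..., 6
The construction assigns one state to each remainder
Number of remainders = 7

7


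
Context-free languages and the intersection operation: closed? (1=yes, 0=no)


CFL closure properties:
  Closed under: union, concatenation, Kleene star
  NOT closed under: intersection, complement
Operation 'intersection' is in not-closed list -> No (not closed)

0


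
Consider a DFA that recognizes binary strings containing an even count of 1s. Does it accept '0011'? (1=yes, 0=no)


DFA has 2 states: q_even (start, accept=yes) and q_odd
Processing string '0011' character by character:
  Position 0: read '0', 1-count=0 -> q_even (no change)
  Position 1: read '0', 1-count=0 -> q_even (no change)
  Position 2: read '1', 1-count=1 -> q_odd
  Position 3: read '1', 1-count=2 -> q_even
Final state: q_even, total 1s = 2 (even); the DFA requires an even count -> accept

1


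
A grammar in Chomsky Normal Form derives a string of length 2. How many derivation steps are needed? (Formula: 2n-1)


Chomsky Normal Form derivation:
String length n = 2
Each step either:
  - Splits a nonterminal into two (n-1 such steps)
  - Converts a nonterminal to terminal (n such steps)
Total = (n-1) + n = 2n - 1
= 2(2) - 1
= 4 - 1
= 3

3


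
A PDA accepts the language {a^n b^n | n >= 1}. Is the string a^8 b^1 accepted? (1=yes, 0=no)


Language requires equal numbers of a's and b's
PDA pushes for each 'a', pops for each 'b'
Number of a's = 8
Number of b's = 1
8 != 1 -> Reject

0


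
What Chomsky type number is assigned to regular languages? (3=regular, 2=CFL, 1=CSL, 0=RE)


Chomsky hierarchy levels:
  Type 3: Regular (DFA/NFA/regex)
  Type 2: Context-free (PDA)
  Type 1: Context-sensitive
  Type 0: Recursively enumerable (TM)
'regular' corresponds to Type 3

3


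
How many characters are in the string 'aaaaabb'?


String: 'aaaaabb'
Counting characters:
  'a' appears 5 time(s)
  'b' appears 2 time(s)
Total length = 5 + 2 = 7

7


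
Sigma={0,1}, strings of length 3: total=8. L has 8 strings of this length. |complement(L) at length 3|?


Alphabet: {0,1}
String length: 3
Total strings of length 3 = 2^3 = 8
Strings in L = 8
Complement = total - |L|
= 8 - 8
= 0

0


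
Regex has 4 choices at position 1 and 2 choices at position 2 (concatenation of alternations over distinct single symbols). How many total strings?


First group: 4 alternatives
Second group: 2 alternatives
Concatenation: each choice from group 1 pairs with each from group 2
Total = 4 x 2 = 8

8


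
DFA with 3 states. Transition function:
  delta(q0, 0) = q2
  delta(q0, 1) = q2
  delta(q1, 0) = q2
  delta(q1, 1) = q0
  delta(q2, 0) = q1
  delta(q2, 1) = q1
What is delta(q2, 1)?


Looking up transition function:
delta(q2, 1) in the table
Row: q2, Column: 1
Result: q1

q1


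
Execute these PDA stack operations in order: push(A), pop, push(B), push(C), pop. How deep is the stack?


Tracing stack operations:
  push(A) -> stack = [A], depth=1
  pop -> removed A, stack = [], depth=0
  push(B) -> stack = [B], depth=1
  push(C) -> stack = [B,C], depth=2
  pop -> removed C, stack = [B], depth=1
Final depth = 1

1


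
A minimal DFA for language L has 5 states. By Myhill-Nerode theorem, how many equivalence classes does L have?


Myhill-Nerode theorem:
Number of equivalence classes = number of states in minimal DFA
Minimal DFA states = 5
Therefore equivalence classes = 5

5


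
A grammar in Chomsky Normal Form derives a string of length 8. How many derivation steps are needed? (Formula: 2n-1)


Chomsky Normal Form derivation:
String length n = 8
Each step either:
  - Splits a nonterminal into two (n-1 such steps)
  - Converts a nonterminal to terminal (n such steps)
Total = (n-1) + n = 2n - 1
= 2(8) - 1
= 16 - 1
= 15

15


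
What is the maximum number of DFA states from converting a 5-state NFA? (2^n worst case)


NFA has 5 states
Subset construction: each DFA state = subset of NFA states
Maximum subsets = 2^5
2^5 = 32

32


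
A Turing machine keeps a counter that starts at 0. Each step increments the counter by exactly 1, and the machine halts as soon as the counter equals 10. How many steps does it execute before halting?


Counter starts at 0. Counting sequence:
  Step 1: counter = 1
  Step 2: counter = 2
  Step 3: counter = 3
  Step 4: counter = 4
  Step 5: counter = 5
  Step 6: counter = 6
  ...
  Step 10: counter = 10
Counter reached 10 -> halt
Total steps = 10

10


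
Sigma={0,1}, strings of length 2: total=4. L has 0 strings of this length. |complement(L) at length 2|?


Alphabet: {0,1}
String length: 2
Total strings of length 2 = 2^2 = 4
Strings in L = 0
Complement = total - |L|
= 4 - 0
= 4

4


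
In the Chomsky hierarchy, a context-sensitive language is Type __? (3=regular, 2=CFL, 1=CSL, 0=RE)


Chomsky hierarchy levels:
  Type 3: Regular (DFA/NFA/regex)
  Type 2: Context-free (PDA)
  Type 1: Context-sensitive
  Type 0: Recursively enumerable (TM)
'context-sensitive' corresponds to Type 1

1


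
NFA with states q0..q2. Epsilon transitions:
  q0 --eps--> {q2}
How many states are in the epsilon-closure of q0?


Starting from q0
Initialize closure = {q0}
Follow epsilon from q0 -> add q2
Final closure: {q0, q2}
Size = 2

2


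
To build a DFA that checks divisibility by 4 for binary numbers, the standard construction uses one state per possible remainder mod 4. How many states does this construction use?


Divisibility by 4 is tracked via the remainder mod 4: 0, 1, ..., 3
The construction assigns one state to each remainder
Number of remainders = 4

4


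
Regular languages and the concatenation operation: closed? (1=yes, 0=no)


Regular languages are closed under all standard operations:
- Union: Yes (product construction)
- Intersection: Yes (product construction)
- Complement: Yes (swap accept/reject)
- Concatenation: Yes (NFA construction)
Operation: concatenation -> Closed

1


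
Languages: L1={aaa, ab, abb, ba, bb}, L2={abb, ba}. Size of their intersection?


L1 = {aaa, ab, abb, ba, bb}
L2 = {abb, ba}
Checking each string in L1 against L2:
  'aaa': in L2? No
  'ab': in L2? No
  'abb': in L2? Yes
  'ba': in L2? Yes
  'bb': in L2? No
Intersection = {abb, ba}
|L1 ∩ L2| = 2

2


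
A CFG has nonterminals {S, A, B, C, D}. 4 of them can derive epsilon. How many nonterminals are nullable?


Nonterminals: {S, A, B, C, D}
A nonterminal is nullable if it can derive epsilon
Counting nullable nonterminals: 4
Total nullable = 4

4


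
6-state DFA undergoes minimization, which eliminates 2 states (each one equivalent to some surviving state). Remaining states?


Original DFA: 6 states
Redundant states removed: 2
Minimized states = original - removed
= 6 - 2
= 4

4


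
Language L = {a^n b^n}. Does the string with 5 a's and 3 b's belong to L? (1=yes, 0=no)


Language requires equal numbers of a's and b's
PDA pushes for each 'a', pops for each 'b'
Number of a's = 5
Number of b's = 3
5 != 3 -> Reject

0


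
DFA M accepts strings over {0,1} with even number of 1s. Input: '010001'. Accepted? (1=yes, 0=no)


DFA has 2 states: q_even (start, accept=yes) and q_odd
Processing string '010001' character by character:
  Position 0: read '0', 1-count=0 -> q_even (no change)
  Position 1: read '1', 1-count=1 -> q_odd
  Position 2: read '0', 1-count=1 -> q_odd (no change)
  Position 3: read '0', 1-count=1 -> q_odd (no change)
  Position 4: read '0', 1-count=1 -> q_odd (no change)
  Position 5: read '1', 1-count=2 -> q_even
Final state: q_even, total 1s = 2 (even); the DFA requires an even count -> accept

1


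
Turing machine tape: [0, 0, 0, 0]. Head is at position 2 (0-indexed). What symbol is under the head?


Tape: [0, 0, 0, 0]
Positions: 0 1 2 3
Values:    0 0 0 0
Head at position 2
tape[2] = 0

0


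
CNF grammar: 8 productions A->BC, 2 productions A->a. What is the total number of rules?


CNF allows two rule forms:
  A -> BC (binary): 8 rules
  A -> a (terminal): 2 rules
Total = 8 + 2 = 10

10


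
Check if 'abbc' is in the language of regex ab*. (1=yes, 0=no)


Pattern: ab*
String: 'abbc'
Pattern requires: exactly one 'a' followed by zero or more 'b's
First char is 'a' -> OK
Rest 'bbc': all b's? No
Result: 0

0


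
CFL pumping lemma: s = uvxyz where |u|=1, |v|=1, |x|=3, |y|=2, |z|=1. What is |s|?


|s| = |u| + |v| + |x| + |y| + |z|
= 1 + 1 + 3 + 2 + 1
= 2 + 3 + 3
= 5 + 3
= 8

8


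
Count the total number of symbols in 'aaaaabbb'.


String: 'aaaaabbb'
Counting characters:
  'a' appears 5 time(s)
  'b' appears 3 time(s)
Total length = 5 + 3 = 8

8


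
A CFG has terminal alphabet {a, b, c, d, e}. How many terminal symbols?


Terminal symbols: a, b, c, d, e
Counting each: a (#1), b (#2), c (#3), d (#4), e (#5)
Total = 5

5


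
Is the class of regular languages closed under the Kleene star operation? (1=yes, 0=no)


Regular languages are closed under:
- Union (DFA product construction)
- Intersection (DFA product construction)
- Complement (swap accept/reject states)
- Concatenation (NFA construction)
- Kleene star (NFA construction)
Kleene star is in this list
Therefore: closed

1


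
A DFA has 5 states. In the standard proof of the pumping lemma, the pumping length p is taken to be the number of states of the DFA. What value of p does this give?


Pumping lemma for regular languages (standard proof):
Take p = |Q|, the number of DFA states.
Any string of length >= |Q| passes through |Q|+1 states while reading its first |Q| symbols,
so by pigeonhole some state repeats, giving the loop that can be pumped.
Here |Q| = 5
Therefore the proof uses p = 5

5


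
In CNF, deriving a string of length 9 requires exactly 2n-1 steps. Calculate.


Chomsky Normal Form derivation:
String length n = 9
Each step either:
  - Splits a nonterminal into two (n-1 such steps)
  - Converts a nonterminal to terminal (n such steps)
Total = (n-1) + n = 2n - 1
= 2(9) - 1
= 18 - 1
= 17

17


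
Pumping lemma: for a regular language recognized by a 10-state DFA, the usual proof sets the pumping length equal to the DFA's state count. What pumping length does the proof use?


Pumping lemma for regular languages (standard proof):
Take p = |Q|, the number of DFA states.
Any string of length >= |Q| passes through |Q|+1 states while reading its first |Q| symbols,
so by pigeonhole some state repeats, giving the loop that can be pumped.
Here |Q| = 10
Therefore the proof uses p = 10

10


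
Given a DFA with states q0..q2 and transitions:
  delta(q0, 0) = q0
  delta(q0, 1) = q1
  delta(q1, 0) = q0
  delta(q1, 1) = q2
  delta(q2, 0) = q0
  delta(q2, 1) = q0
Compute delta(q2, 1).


Looking up transition function:
delta(q2, 1) in the table
Row: q2, Column: 1
Result: q0

q0


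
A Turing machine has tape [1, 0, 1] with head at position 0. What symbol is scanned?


Tape: [1, 0, 1]
Positions: 0 1 2
Values:    1 0 1
Head at position 0
tape[0] = 1

1


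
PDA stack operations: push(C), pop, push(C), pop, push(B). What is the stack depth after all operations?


Tracing stack operations:
  push(C) -> stack = [C], depth=1
  pop -> removed C, stack = [], depth=0
  push(C) -> stack = [C], depth=1
  pop -> removed C, stack = [], depth=0
  push(B) -> stack = [B], depth=1
Final depth = 1

1


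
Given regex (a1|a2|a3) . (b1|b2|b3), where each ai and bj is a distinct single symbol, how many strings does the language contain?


First group: 3 alternatives
Second group: 3 alternatives
Concatenation: each choice from group 1 pairs with each from group 2
Total = 3 x 3 = 9

9


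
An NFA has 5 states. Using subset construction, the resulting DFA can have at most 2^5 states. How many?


NFA has 5 states
Subset construction: each DFA state = subset of NFA states
Maximum subsets = 2^5
2^5 = 32

32


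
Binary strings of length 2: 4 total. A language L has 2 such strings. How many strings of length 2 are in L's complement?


Alphabet: {0,1}
String length: 2
Total strings of length 2 = 2^2 = 4
Strings in L = 2
Complement = total - |L|
= 4 - 2
= 2

2


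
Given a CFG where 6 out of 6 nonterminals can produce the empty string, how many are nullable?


Nonterminals: {S, A, B, C, D, E}
A nonterminal is nullable if it can derive epsilon
Counting nullable nonterminals: 6
Total nullable = 6

6


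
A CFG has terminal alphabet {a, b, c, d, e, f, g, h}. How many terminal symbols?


Terminal symbols: a, b, c, d, e, f, g, h
Counting each: a (#1), b (#2), c (#3), d (#4), e (#5), f (#6), g (#7), h (#8)
Total = 8

8


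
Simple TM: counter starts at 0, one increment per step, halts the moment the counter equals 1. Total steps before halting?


Counter starts at 0. Counting sequence:
  Step 1: counter = 1
Counter reached 1 -> halt
Total steps = 1

1


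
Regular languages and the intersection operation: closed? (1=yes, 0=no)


Regular languages are closed under all standard operations:
- Union: Yes (product construction)
- Intersection: Yes (product construction)
- Complement: Yes (swap accept/reject)
- Concatenation: Yes (NFA construction)
Operation: intersection -> Closed

1


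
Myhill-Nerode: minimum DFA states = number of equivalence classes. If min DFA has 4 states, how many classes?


Myhill-Nerode theorem:
Number of equivalence classes = number of states in minimal DFA
Minimal DFA states = 4
Therefore equivalence classes = 4

4


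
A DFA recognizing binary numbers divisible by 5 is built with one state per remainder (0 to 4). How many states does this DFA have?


Divisibility by 5 is tracked via the remainder mod 5: 0, 1, ..., 4
The construction assigns one state to each remainder
Number of remainders = 5

5


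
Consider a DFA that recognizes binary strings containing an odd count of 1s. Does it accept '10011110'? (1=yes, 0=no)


DFA has 2 states: q_even (start, accept=no) and q_odd
Processing string '10011110' character by character:
  Position 0: read '1', 1-count=1 -> q_odd
  Position 1: read '0', 1-count=1 -> q_odd (no change)
  Position 2: read '0', 1-count=1 -> q_odd (no change)
  Position 3: read '1', 1-count=2 -> q_even
  Position 4: read '1', 1-count=3 -> q_odd
  Position 5: read '1', 1-count=4 -> q_even
  Position 6: read '1', 1-count=5 -> q_odd
  Position 7: read '0', 1-count=5 -> q_odd (no change)
Final state: q_odd, total 1s = 5 (odd); the DFA requires an odd count -> accept

1


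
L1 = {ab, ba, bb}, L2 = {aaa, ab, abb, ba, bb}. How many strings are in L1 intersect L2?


L1 = {ab, ba, bb}
L2 = {aaa, ab, abb, ba, bb}
Checking each string in L1 against L2:
  'ab': in L2? Yes
  'ba': in L2? Yes
  'bb': in L2? Yes
Intersection = {ab, ba, bb}
|L1 ∩ L2| = 3

3


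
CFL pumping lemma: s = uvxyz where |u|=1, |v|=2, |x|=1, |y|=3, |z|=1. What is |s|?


|s| = |u| + |v| + |x| + |y| + |z|
= 1 + 2 + 1 + 3 + 1
= 3 + 1 + 4
= 4 + 4
= 8

8


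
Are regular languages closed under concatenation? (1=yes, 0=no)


Regular languages are closed under:
- Union (DFA product construction)
- Intersection (DFA product construction)
- Complement (swap accept/reject states)
- Concatenation (NFA construction)
- Kleene star (NFA construction)
concatenation is in this list
Therefore: closed

1


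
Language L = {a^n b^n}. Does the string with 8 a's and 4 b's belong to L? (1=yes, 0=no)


Language requires equal numbers of a's and b's
PDA pushes for each 'a', pops for each 'b'
Number of a's = 8
Number of b's = 4
8 != 4 -> Reject

0


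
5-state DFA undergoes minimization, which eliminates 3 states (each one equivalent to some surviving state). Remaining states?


Original DFA: 5 states
Redundant states removed: 3
Minimized states = original - removed
= 5 - 3
= 2

2


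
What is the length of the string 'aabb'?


String: 'aabb'
Counting characters:
  'a' appears 2 time(s)
  'b' appears 2 time(s)
Total length = 2 + 2 = 4

4


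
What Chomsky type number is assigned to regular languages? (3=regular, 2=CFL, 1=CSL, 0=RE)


Chomsky hierarchy levels:
  Type 3: Regular (DFA/NFA/regex)
  Type 2: Context-free (PDA)
  Type 1: Context-sensitive
  Type 0: Recursively enumerable (TM)
'regular' corresponds to Type 3

3


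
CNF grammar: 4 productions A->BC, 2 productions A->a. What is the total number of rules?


CNF allows two rule forms:
  A -> BC (binary): 4 rules
  A -> a (terminal): 2 rules
Total = 4 + 2 = 6

6


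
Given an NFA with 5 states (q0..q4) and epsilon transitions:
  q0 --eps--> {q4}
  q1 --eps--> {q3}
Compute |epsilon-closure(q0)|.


Starting from q0
Initialize closure = {q0}
Follow epsilon from q0 -> add q4
Final closure: {q0, q4}
Size = 2

2


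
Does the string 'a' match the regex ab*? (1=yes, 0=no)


Pattern: ab*
String: 'a'
Pattern requires: exactly one 'a' followed by zero or more 'b's
First char is 'a' -> OK
Rest '': all b's? Yes
Result: 1

1


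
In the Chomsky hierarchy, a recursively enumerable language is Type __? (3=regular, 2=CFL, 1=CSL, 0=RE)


Chomsky hierarchy levels:
  Type 3: Regular (DFA/NFA/regex)
  Type 2: Context-free (PDA)
  Type 1: Context-sensitive
  Type 0: Recursively enumerable (TM)
'recursively enumerable' corresponds to Type 0

0


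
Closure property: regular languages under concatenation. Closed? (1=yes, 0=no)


Regular languages are closed under:
- Union (DFA product construction)
- Intersection (DFA product construction)
- Complement (swap accept/reject states)
- Concatenation (NFA construction)
- Kleene star (NFA construction)
concatenation is in this list
Therefore: closed

1


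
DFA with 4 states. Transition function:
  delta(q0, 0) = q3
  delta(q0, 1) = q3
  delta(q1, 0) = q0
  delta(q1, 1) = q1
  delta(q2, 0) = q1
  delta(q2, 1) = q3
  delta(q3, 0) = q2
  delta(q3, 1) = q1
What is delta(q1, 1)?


Looking up transition function:
delta(q1, 1) in the table
Row: q1, Column: 1
Result: q1

q1


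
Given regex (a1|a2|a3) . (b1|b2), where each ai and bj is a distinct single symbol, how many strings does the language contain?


First group: 3 alternatives
Second group: 2 alternatives
Concatenation: each choice from group 1 pairs with each from group 2
Total = 3 x 2 = 6

6


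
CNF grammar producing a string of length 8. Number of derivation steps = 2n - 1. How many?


Chomsky Normal Form derivation:
String length n = 8
Each step either:
  - Splits a nonterminal into two (n-1 such steps)
  - Converts a nonterminal to terminal (n such steps)
Total = (n-1) + n = 2n - 1
= 2(8) - 1
= 16 - 1
= 15

15


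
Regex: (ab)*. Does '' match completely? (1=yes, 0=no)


Pattern: (ab)*
String: ''
Pattern requires: zero or more repetitions of 'ab'
Pairs: []
All pairs are 'ab'? Yes
Result: 1

1


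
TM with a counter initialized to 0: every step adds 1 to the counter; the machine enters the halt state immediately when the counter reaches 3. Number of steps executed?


Counter starts at 0. Counting sequence:
  Step 1: counter = 1
  Step 2: counter = 2
  Step 3: counter = 3
Counter reached 3 -> halt
Total steps = 3

3


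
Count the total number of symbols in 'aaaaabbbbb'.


String: 'aaaaabbbbb'
Counting characters:
  'a' appears 5 time(s)
  'b' appears 5 time(s)
Total length = 5 + 5 = 10

10


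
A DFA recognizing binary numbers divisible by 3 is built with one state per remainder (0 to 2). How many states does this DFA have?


Divisibility by 3 is tracked via the remainder mod 3: 0, 1, ..., 2
The construction assigns one state to each remainder
Number of remainders = 3

3


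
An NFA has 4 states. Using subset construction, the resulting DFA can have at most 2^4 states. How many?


NFA has 4 states
Subset construction: each DFA state = subset of NFA states
Maximum subsets = 2^4
2^4 = 16

16


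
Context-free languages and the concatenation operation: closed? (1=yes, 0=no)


CFL closure properties:
  Closed under: union, concatenation, Kleene star
  NOT closed under: intersection, complement
Operation 'concatenation' is in closed list -> Yes (closed)

1


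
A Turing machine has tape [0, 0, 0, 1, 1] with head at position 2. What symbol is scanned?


Tape: [0, 0, 0, 1, 1]
Positions: 0 1 2 3 4
Values:    0 0 0 1 1
Head at position 2
tape[2] = 0

0


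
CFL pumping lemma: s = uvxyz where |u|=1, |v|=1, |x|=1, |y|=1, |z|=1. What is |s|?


|s| = |u| + |v| + |x| + |y| + |z|
= 1 + 1 + 1 + 1 + 1
= 2 + 1 + 2
= 3 + 2
= 5

5


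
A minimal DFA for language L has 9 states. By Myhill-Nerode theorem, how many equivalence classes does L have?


Myhill-Nerode theorem:
Number of equivalence classes = number of states in minimal DFA
Minimal DFA states = 9
Therefore equivalence classes = 9

9


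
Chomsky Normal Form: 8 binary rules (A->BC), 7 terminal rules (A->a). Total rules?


CNF allows two rule forms:
  A -> BC (binary): 8 rules
  A -> a (terminal): 7 rules
Total = 8 + 7 = 15

15


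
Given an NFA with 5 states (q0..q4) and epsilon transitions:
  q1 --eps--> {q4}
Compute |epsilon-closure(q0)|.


Starting from q0
Initialize closure = {q0}
q0 has no outgoing epsilon transitions -> nothing to add
Final closure: {q0}
Size = 1

1


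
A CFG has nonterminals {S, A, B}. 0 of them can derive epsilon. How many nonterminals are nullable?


Nonterminals: {S, A, B}
A nonterminal is nullable if it can derive epsilon
Counting nullable nonterminals: 0
Total nullable = 0

0


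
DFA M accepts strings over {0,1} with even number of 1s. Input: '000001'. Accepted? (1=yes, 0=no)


DFA has 2 states: q_even (start, accept=yes) and q_odd
Processing string '000001' character by character:
  Position 0: read '0', 1-count=0 -> q_even (no change)
  Position 1: read '0', 1-count=0 -> q_even (no change)
  Position 2: read '0', 1-count=0 -> q_even (no change)
  Position 3: read '0', 1-count=0 -> q_even (no change)
  Position 4: read '0', 1-count=0 -> q_even (no change)
  Position 5: read '1', 1-count=1 -> q_odd
Final state: q_odd, total 1s = 1 (odd); the DFA requires an even count -> reject

0


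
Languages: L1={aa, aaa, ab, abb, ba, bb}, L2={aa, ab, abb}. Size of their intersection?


L1 = {aa, aaa, ab, abb, ba, bb}
L2 = {aa, ab, abb}
Checking each string in L1 against L2:
  'aa': in L2? Yes
  'aaa': in L2? No
  'ab': in L2? Yes
  'abb': in L2? Yes
  'ba': in L2? No
  'bb': in L2? No
Intersection = {aa, ab, abb}
|L1 ∩ L2| = 3

3


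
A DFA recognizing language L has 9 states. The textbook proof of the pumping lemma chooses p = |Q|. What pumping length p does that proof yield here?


Pumping lemma for regular languages (standard proof):
Take p = |Q|, the number of DFA states.
Any string of length >= |Q| passes through |Q|+1 states while reading its first |Q| symbols,
so by pigeonhole some state repeats, giving the loop that can be pumped.
Here |Q| = 9
Therefore the proof uses p = 9

9


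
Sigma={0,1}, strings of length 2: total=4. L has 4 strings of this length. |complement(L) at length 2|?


Alphabet: {0,1}
String length: 2
Total strings of length 2 = 2^2 = 4
Strings in L = 4
Complement = total - |L|
= 4 - 4
= 0

0


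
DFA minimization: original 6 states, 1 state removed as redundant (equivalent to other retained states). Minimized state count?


Original DFA: 6 states
Redundant states removed: 1
Minimized states = original - removed
= 6 - 1
= 5

5


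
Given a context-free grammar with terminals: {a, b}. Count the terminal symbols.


Terminal symbols: a, b
Counting each: a (#1), b (#2)
Total = 2

2


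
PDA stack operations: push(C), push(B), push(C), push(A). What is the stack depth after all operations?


Tracing stack operations:
  push(C) -> stack = [C], depth=1
  push(B) -> stack = [C,B], depth=2
  push(C) -> stack = [C,B,C], depth=3
  push(A) -> stack = [C,B,C,A], depth=4
Final depth = 4

4


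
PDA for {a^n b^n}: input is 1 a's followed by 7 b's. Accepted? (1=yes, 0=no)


Language requires equal numbers of a's and b's
PDA pushes for each 'a', pops for each 'b'
Number of a's = 1
Number of b's = 7
1 != 7 -> Reject

0


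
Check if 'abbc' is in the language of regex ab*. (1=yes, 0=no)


Pattern: ab*
String: 'abbc'
Pattern requires: exactly one 'a' followed by zero or more 'b's
First char is 'a' -> OK
Rest 'bbc': all b's? No
Result: 0

0


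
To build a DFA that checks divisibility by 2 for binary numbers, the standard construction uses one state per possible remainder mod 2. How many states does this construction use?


Divisibility by 2 is tracked via the remainder mod 2: 0, 1, ..., 1
The construction assigns one state to each remainder
Number of remainders = 2

2


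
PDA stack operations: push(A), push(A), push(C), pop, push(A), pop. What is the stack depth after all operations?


Tracing stack operations:
  push(A) -> stack = [A], depth=1
  push(A) -> stack = [A,A], depth=2
  push(C) -> stack = [A,A,C], depth=3
  pop -> removed C, stack = [A,A], depth=2
  push(A) -> stack = [A,A,A], depth=3
  pop -> removed A, stack = [A,A], depth=2
Final depth = 2

2


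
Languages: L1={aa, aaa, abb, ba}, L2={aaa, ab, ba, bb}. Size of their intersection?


L1 = {aa, aaa, abb, ba}
L2 = {aaa, ab, ba, bb}
Checking each string in L1 against L2:
  'aa': in L2? No
  'aaa': in L2? Yes
  'abb': in L2? No
  'ba': in L2? Yes
Intersection = {aaa, ba}
|L1 ∩ L2| = 2

2


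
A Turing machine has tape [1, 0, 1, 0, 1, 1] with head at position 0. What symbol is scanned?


Tape: [1, 0, 1, 0, 1, 1]
Positions: 0 1 2 3 4 5
Values:    1 0 1 0 1 1
Head at position 0
tape[0] = 1

1


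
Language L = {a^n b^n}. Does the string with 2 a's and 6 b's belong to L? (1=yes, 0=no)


Language requires equal numbers of a's and b's
PDA pushes for each 'a', pops for each 'b'
Number of a's = 2
Number of b's = 6
2 != 6 -> Reject

0


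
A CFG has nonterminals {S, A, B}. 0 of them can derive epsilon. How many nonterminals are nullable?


Nonterminals: {S, A, B}
A nonterminal is nullable if it can derive epsilon
Counting nullable nonterminals: 0
Total nullable = 0

0


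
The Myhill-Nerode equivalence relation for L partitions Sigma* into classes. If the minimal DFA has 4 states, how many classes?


Myhill-Nerode theorem:
Number of equivalence classes = number of states in minimal DFA
Minimal DFA states = 4
Therefore equivalence classes = 4

4


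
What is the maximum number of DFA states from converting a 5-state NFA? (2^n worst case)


NFA has 5 states
Subset construction: each DFA state = subset of NFA states
Maximum subsets = 2^5
2^5 = 32

32


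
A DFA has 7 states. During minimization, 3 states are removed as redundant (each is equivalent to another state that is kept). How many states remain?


Original DFA: 7 states
Redundant states removed: 3
Minimized states = original - removed
= 7 - 3
= 4

4


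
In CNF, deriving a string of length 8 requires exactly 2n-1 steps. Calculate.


Chomsky Normal Form derivation:
String length n = 8
Each step either:
  - Splits a nonterminal into two (n-1 such steps)
  - Converts a nonterminal to terminal (n such steps)
Total = (n-1) + n = 2n - 1
= 2(8) - 1
= 16 - 1
= 15

15


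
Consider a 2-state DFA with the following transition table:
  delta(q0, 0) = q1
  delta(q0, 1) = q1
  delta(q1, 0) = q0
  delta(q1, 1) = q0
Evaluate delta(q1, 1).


Looking up transition function:
delta(q1, 1) in the table
Row: q1, Column: 1
Result: q0

q0


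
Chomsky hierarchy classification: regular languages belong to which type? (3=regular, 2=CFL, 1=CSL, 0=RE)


Chomsky hierarchy levels:
  Type 3: Regular (DFA/NFA/regex)
  Type 2: Context-free (PDA)
  Type 1: Context-sensitive
  Type 0: Recursively enumerable (TM)
'regular' corresponds to Type 3

3


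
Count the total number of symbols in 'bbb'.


String: 'bbb'
Counting characters:
  'b' appears 3 time(s)
Total length = 0 + 3 = 3

3


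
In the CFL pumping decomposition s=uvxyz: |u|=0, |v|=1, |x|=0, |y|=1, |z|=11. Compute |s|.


|s| = |u| + |v| + |x| + |y| + |z|
= 0 + 1 + 0 + 1 + 11
= 1 + 0 + 12
= 1 + 12
= 13

13


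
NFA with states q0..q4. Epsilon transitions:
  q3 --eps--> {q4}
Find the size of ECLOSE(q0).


Starting from q0
Initialize closure = {q0}
q0 has no outgoing epsilon transitions -> nothing to add
Final closure: {q0}
Size = 1

1


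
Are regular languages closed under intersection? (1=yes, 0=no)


Regular languages are closed under:
- Union (DFA product construction)
- Intersection (DFA product construction)
- Complement (swap accept/reject states)
- Concatenation (NFA construction)
- Kleene star (NFA construction)
intersection is in this list
Therefore: closed

1


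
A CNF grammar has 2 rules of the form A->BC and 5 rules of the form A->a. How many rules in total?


CNF allows two rule forms:
  A -> BC (binary): 2 rules
  A -> a (terminal): 5 rules
Total = 2 + 5 = 7

7


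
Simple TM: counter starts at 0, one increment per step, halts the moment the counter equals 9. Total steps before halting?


Counter starts at 0. Counting sequence:
  Step 1: counter = 1
  Step 2: counter = 2
  Step 3: counter = 3
  Step 4: counter = 4
  Step 5: counter = 5
  Step 6: counter = 6
  ...
  Step 9: counter = 9
Counter reached 9 -> halt
Total steps = 9

9


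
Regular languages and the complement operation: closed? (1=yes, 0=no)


Regular languages are closed under all standard operations:
- Union: Yes (product construction)
- Intersection: Yes (product construction)
- Complement: Yes (swap accept/reject)
- Concatenation: Yes (NFA construction)
Operation: complement -> Closed

1


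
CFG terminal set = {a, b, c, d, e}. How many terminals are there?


Terminal symbols: a, b, c, d, e
Counting each: a (#1), b (#2), c (#3), d (#4), e (#5)
Total = 5

5


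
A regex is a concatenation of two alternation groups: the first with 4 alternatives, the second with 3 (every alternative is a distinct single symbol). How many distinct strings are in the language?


First group: 4 alternatives
Second group: 3 alternatives
Concatenation: each choice from group 1 pairs with each from group 2
Total = 4 x 3 = 12

12


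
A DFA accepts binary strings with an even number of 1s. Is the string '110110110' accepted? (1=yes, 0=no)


DFA has 2 states: q_even (start, accept=yes) and q_odd
Processing string '110110110' character by character:
  Position 0: read '1', 1-count=1 -> q_odd
  Position 1: read '1', 1-count=2 -> q_even
  Position 2: read '0', 1-count=2 -> q_even (no change)
  Position 3: read '1', 1-count=3 -> q_odd
  Position 4: read '1', 1-count=4 -> q_even
  Position 5: read '0', 1-count=4 -> q_even (no change)
  Position 6: read '1', 1-count=5 -> q_odd
  Position 7: read '1', 1-count=6 -> q_even
  Position 8: read '0', 1-count=6 -> q_even (no change)
Final state: q_even, total 1s = 6 (even); the DFA requires an even count -> accept

1
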